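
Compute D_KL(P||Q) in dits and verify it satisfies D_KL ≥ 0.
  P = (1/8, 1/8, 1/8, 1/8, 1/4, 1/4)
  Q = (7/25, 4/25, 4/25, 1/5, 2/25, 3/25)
0.1073 dits

KL divergence satisfies the Gibbs inequality: D_KL(P||Q) ≥ 0 for all distributions P, Q.

D_KL(P||Q) = Σ p(x) log(p(x)/q(x))
Term by term:
  x=0: 1/8 × log_10[(1/8)/(7/25)] = -0.0438
  x=1: 1/8 × log_10[(1/8)/(4/25)] = -0.0134
  x=2: 1/8 × log_10[(1/8)/(4/25)] = -0.0134
  x=3: 1/8 × log_10[(1/8)/(1/5)] = -0.0255
  x=4: 1/4 × log_10[(1/4)/(2/25)] = 0.1237
  x=5: 1/4 × log_10[(1/4)/(3/25)] = 0.0797
D_KL(P||Q) = 0.1073 dits

D_KL(P||Q) = 0.1073 ≥ 0 ✓

This non-negativity is a fundamental property: relative entropy cannot be negative because it measures how different Q is from P.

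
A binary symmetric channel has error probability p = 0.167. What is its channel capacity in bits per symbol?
0.3492 bits

For a binary symmetric channel (BSC) with error probability p:
Capacity C = 1 - H(p) bits per symbol

where H(p) = -p log₂(p) - (1-p) log₂(1-p) is the binary entropy function.

H(0.167) = 0.6508 bits
C = 1 - 0.6508 = 0.3492 bits per symbol

This means we can reliably transmit up to 0.3492 bits of information per channel use.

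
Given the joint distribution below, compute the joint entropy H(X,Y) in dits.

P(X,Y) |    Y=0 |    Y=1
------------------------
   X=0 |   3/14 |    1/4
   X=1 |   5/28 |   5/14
0.5872 dits

Joint entropy is H(X,Y) = -Σ_{x,y} p(x,y) log p(x,y).

Summing over all non-zero entries:
H(X,Y) = -[3/14·log_10(3/14) + 1/4·log_10(1/4) + 5/28·log_10(5/28) + 5/14·log_10(5/14)]
H(X,Y) = 0.5872 dits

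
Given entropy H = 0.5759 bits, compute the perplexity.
1.4906

Perplexity is 2^H (or exp(H) for natural log).

H = 0.5759 bits
Perplexity = 2^0.5759 = 1.4906

Interpretation: The model's uncertainty is equivalent to choosing uniformly among 1.5 options.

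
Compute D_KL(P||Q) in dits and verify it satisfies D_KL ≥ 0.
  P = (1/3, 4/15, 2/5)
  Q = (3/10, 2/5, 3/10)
0.0183 dits

KL divergence satisfies the Gibbs inequality: D_KL(P||Q) ≥ 0 for all distributions P, Q.

D_KL(P||Q) = Σ p(x) log(p(x)/q(x))
Term by term:
  x=0: 1/3 × log_10[(1/3)/(3/10)] = 0.0153
  x=1: 4/15 × log_10[(4/15)/(2/5)] = -0.0470
  x=2: 2/5 × log_10[(2/5)/(3/10)] = 0.0500
D_KL(P||Q) = 0.0183 dits

D_KL(P||Q) = 0.0183 ≥ 0 ✓

This non-negativity is a fundamental property: relative entropy cannot be negative because it measures how different Q is from P.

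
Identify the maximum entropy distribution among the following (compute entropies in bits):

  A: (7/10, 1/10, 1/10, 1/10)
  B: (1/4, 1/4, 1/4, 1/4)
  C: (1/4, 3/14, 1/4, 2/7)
B

For a discrete distribution over n outcomes, entropy is maximized by the uniform distribution.

Computing entropies:
H(A) = 1.3568 bits
H(B) = 2.0000 bits
H(C) = 1.9926 bits

The uniform distribution (where all probabilities equal 1/4) achieves the maximum entropy of log_2(4) = 2.0000 bits.

Distribution B has the highest entropy.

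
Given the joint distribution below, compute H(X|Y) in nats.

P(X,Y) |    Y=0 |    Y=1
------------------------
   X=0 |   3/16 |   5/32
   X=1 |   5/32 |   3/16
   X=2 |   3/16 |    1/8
1.0904 nats

Using the chain rule: H(X|Y) = H(X,Y) - H(Y)

First, compute H(X,Y) = 1.7816 nats

Marginal P(Y) = (17/32, 15/32)
H(Y) = 0.6912 nats

H(X|Y) = H(X,Y) - H(Y) = 1.7816 - 0.6912 = 1.0904 nats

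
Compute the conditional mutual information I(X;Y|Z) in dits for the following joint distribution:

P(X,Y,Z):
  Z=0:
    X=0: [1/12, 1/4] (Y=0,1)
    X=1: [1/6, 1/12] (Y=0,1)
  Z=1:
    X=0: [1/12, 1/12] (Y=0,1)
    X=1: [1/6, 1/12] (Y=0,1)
0.0250 dits

Conditional mutual information: I(X;Y|Z) = H(X|Z) + H(Y|Z) - H(X,Y|Z)

H(Z) = 0.2950
H(X,Z) = 0.5898 → H(X|Z) = 0.2948
H(Y,Z) = 0.5898 → H(Y|Z) = 0.2948
H(X,Y,Z) = 0.8596 → H(X,Y|Z) = 0.5646

I(X;Y|Z) = 0.2948 + 0.2948 - 0.5646 = 0.0250 dits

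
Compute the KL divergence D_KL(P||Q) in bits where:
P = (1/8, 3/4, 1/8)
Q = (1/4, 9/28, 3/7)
0.5696 bits

KL divergence: D_KL(P||Q) = Σ p(x) log(p(x)/q(x))

Computing term by term:
  x=0: 1/8 × log_2[(1/8)/(1/4)] = 1/8 × -1.0000 = -0.1250
  x=1: 3/4 × log_2[(3/4)/(9/28)] = 3/4 × 1.2224 = 0.9168
  x=2: 1/8 × log_2[(1/8)/(3/7)] = 1/8 × -1.7776 = -0.2222

D_KL(P||Q) = 0.5696 bits

Note: KL divergence is always non-negative and equals 0 iff P = Q.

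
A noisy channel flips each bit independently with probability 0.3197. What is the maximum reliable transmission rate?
0.0959 bits

For a binary symmetric channel (BSC) with error probability p:
Capacity C = 1 - H(p) bits per symbol

where H(p) = -p log₂(p) - (1-p) log₂(1-p) is the binary entropy function.

H(0.3197) = 0.9041 bits
C = 1 - 0.9041 = 0.0959 bits per symbol

This means we can reliably transmit up to 0.0959 bits of information per channel use.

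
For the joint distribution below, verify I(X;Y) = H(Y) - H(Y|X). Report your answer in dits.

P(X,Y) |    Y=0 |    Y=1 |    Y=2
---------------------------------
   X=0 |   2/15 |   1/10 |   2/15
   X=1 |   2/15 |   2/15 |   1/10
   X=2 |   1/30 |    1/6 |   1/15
I(X;Y) = 0.0215 dits

Mutual information has multiple equivalent forms:
- I(X;Y) = H(X) - H(X|Y)
- I(X;Y) = H(Y) - H(Y|X)
- I(X;Y) = H(X) + H(Y) - H(X,Y)

Computing all quantities:
H(X) = 0.4726, H(Y) = 0.4729, H(X,Y) = 0.9240
H(X|Y) = 0.4511, H(Y|X) = 0.4514

Verification:
H(X) - H(X|Y) = 0.4726 - 0.4511 = 0.0215
H(Y) - H(Y|X) = 0.4729 - 0.4514 = 0.0215
H(X) + H(Y) - H(X,Y) = 0.4726 + 0.4729 - 0.9240 = 0.0215

All forms give I(X;Y) = 0.0215 dits. ✓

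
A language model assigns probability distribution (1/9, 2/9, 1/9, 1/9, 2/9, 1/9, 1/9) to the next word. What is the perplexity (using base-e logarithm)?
6.6138

Perplexity is e^H (or exp(H) for natural log).

First, H = -Σ p log p = 1.8892 nats
Perplexity = e^1.8892 = 6.6138

Interpretation: The model's uncertainty is equivalent to choosing uniformly among 6.6 options.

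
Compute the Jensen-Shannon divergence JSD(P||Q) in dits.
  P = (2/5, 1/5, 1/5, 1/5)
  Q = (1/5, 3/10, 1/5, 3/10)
0.0118 dits

Jensen-Shannon divergence is:
JSD(P||Q) = 0.5 × D_KL(P||M) + 0.5 × D_KL(Q||M)
where M = 0.5 × (P + Q) is the mixture distribution.

M = 0.5 × (2/5, 1/5, 1/5, 1/5) + 0.5 × (1/5, 3/10, 1/5, 3/10) = (3/10, 1/4, 1/5, 1/4)

D_KL(P||M) = 0.0112 dits
D_KL(Q||M) = 0.0123 dits

JSD(P||Q) = 0.5 × 0.0112 + 0.5 × 0.0123 = 0.0118 dits

Unlike KL divergence, JSD is symmetric and bounded: 0 ≤ JSD ≤ log(2).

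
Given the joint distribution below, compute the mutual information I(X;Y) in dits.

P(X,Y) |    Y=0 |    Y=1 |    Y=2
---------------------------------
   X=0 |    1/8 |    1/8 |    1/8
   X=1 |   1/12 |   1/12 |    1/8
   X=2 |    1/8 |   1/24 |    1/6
0.0113 dits

Mutual information: I(X;Y) = H(X) + H(Y) - H(X,Y)

Marginals:
P(X) = (3/8, 7/24, 1/3), H(X) = 0.4749 dits
P(Y) = (1/3, 1/4, 5/12), H(Y) = 0.4680 dits

Joint entropy: H(X,Y) = 0.9315 dits

I(X;Y) = 0.4749 + 0.4680 - 0.9315 = 0.0113 dits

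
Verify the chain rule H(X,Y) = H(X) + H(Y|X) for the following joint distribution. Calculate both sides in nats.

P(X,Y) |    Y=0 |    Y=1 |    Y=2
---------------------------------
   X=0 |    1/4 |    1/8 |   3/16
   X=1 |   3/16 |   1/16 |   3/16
H(X,Y) = 1.7214, H(X) = 0.6853, H(Y|X) = 1.0361 (all in nats)

Chain rule: H(X,Y) = H(X) + H(Y|X)

Left side — joint entropy directly:
H(X,Y) = -Σ p(x,y) log p(x,y) = 1.7214 nats

Right side — compute H(Y|X) from the conditional distributions:
P(X) = (9/16, 7/16), so H(X) = 0.6853 nats
H(Y|X) = Σ_x P(X=x) · H(Y|X=x):
  P(Y|X=0) = (4/9, 2/9, 1/3), H(Y|X=0) = 1.0609, weight P(X=0) = 9/16
  P(Y|X=1) = (3/7, 1/7, 3/7), H(Y|X=1) = 1.0042, weight P(X=1) = 7/16
H(Y|X) = 1.0361 nats

H(X) + H(Y|X) = 0.6853 + 1.0361 = 1.7214 nats

Both sides equal 1.7214 nats. ✓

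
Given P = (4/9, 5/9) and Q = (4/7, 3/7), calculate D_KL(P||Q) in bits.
0.0469 bits

KL divergence: D_KL(P||Q) = Σ p(x) log(p(x)/q(x))

Computing term by term:
  x=0: 4/9 × log_2[(4/9)/(4/7)] = 4/9 × -0.3626 = -0.1611
  x=1: 5/9 × log_2[(5/9)/(3/7)] = 5/9 × 0.3744 = 0.2080

D_KL(P||Q) = 0.0469 bits

Note: KL divergence is always non-negative and equals 0 iff P = Q.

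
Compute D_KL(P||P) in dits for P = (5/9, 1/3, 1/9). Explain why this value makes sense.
0.0000 dits

KL divergence satisfies the Gibbs inequality: D_KL(P||Q) ≥ 0 for all distributions P, Q.

D_KL(P||Q) = Σ p(x) log(p(x)/q(x))
Each term is p(x) × log_10(p(x)/p(x)) = p(x) × log_10(1) = 0, so the sum is 0.
D_KL(P||Q) = 0.0000 dits

When P = Q, the KL divergence is exactly 0, as there is no 'divergence' between identical distributions.

This non-negativity is a fundamental property: relative entropy cannot be negative because it measures how different Q is from P.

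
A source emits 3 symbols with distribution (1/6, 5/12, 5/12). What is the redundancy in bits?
0.1016 bits

Redundancy measures how far a source is from maximum entropy:
R = H_max - H(X)

Maximum entropy for 3 symbols: H_max = log_2(3) = 1.5850 bits
Actual entropy: H(X) = 1.4834 bits
Redundancy: R = 1.5850 - 1.4834 = 0.1016 bits

This redundancy represents potential for compression: the source could be compressed by 0.1016 bits per symbol.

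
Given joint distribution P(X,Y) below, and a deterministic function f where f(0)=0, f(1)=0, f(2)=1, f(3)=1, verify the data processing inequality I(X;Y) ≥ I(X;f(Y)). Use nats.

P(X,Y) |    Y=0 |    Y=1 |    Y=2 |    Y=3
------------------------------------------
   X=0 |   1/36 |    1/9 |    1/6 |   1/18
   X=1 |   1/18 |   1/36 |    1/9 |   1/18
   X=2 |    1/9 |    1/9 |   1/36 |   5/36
I(X;Y) = 0.1258, I(X;f(Y)) = 0.0217, inequality holds: 0.1258 ≥ 0.0217

Data Processing Inequality: For any Markov chain X → Y → Z, we have I(X;Y) ≥ I(X;Z).

Here Z = f(Y) is a deterministic function of Y, forming X → Y → Z.

Original I(X;Y) = 0.1258 nats

After applying f:
P(X,Z) where Z=f(Y):
- P(X,Z=0) = P(X,Y=0) + P(X,Y=1)
- P(X,Z=1) = P(X,Y=2) + P(X,Y=3)

I(X;Z) = I(X;f(Y)) = 0.0217 nats

Verification: 0.1258 ≥ 0.0217 ✓

Information cannot be created by processing; the function f can only lose information about X.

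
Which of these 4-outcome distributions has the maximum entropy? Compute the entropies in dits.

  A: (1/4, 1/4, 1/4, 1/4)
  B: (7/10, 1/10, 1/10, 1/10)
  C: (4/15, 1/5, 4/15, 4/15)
A

For a discrete distribution over n outcomes, entropy is maximized by the uniform distribution.

Computing entropies:
H(A) = 0.6021 dits
H(B) = 0.4084 dits
H(C) = 0.5990 dits

The uniform distribution (where all probabilities equal 1/4) achieves the maximum entropy of log_10(4) = 0.6021 dits.

Distribution A has the highest entropy.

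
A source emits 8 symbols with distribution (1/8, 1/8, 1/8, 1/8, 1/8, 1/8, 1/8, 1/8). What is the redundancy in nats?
0.0000 nats

Redundancy measures how far a source is from maximum entropy:
R = H_max - H(X)

Maximum entropy for 8 symbols: H_max = log_e(8) = 2.0794 nats
Actual entropy: H(X) = 2.0794 nats
Redundancy: R = 2.0794 - 2.0794 = 0.0000 nats

This redundancy represents potential for compression: the source could be compressed by 0.0000 nats per symbol.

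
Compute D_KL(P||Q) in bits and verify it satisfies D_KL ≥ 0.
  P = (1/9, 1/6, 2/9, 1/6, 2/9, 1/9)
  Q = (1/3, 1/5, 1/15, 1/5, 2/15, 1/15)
0.3679 bits

KL divergence satisfies the Gibbs inequality: D_KL(P||Q) ≥ 0 for all distributions P, Q.

D_KL(P||Q) = Σ p(x) log(p(x)/q(x))
Term by term:
  x=0: 1/9 × log_2[(1/9)/(1/3)] = -0.1761
  x=1: 1/6 × log_2[(1/6)/(1/5)] = -0.0438
  x=2: 2/9 × log_2[(2/9)/(1/15)] = 0.3860
  x=3: 1/6 × log_2[(1/6)/(1/5)] = -0.0438
  x=4: 2/9 × log_2[(2/9)/(2/15)] = 0.1638
  x=5: 1/9 × log_2[(1/9)/(1/15)] = 0.0819
D_KL(P||Q) = 0.3679 bits

D_KL(P||Q) = 0.3679 ≥ 0 ✓

This non-negativity is a fundamental property: relative entropy cannot be negative because it measures how different Q is from P.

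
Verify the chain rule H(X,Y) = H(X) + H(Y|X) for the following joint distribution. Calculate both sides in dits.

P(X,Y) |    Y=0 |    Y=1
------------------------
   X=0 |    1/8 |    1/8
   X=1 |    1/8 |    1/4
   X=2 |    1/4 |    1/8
H(X,Y) = 0.7526, H(X) = 0.4700, H(Y|X) = 0.2826 (all in dits)

Chain rule: H(X,Y) = H(X) + H(Y|X)

Left side — joint entropy directly:
H(X,Y) = -Σ p(x,y) log p(x,y) = 0.7526 dits

Right side — compute H(Y|X) from the conditional distributions:
P(X) = (1/4, 3/8, 3/8), so H(X) = 0.4700 dits
H(Y|X) = Σ_x P(X=x) · H(Y|X=x):
  P(Y|X=0) = (1/2, 1/2), H(Y|X=0) = 0.3010, weight P(X=0) = 1/4
  P(Y|X=1) = (1/3, 2/3), H(Y|X=1) = 0.2764, weight P(X=1) = 3/8
  P(Y|X=2) = (2/3, 1/3), H(Y|X=2) = 0.2764, weight P(X=2) = 3/8
H(Y|X) = 0.2826 dits

H(X) + H(Y|X) = 0.4700 + 0.2826 = 0.7526 dits

Both sides equal 0.7526 dits. ✓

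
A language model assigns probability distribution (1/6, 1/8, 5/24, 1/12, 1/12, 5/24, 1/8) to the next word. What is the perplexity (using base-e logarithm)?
6.5944

Perplexity is e^H (or exp(H) for natural log).

First, H = -Σ p log p = 1.8862 nats
Perplexity = e^1.8862 = 6.5944

Interpretation: The model's uncertainty is equivalent to choosing uniformly among 6.6 options.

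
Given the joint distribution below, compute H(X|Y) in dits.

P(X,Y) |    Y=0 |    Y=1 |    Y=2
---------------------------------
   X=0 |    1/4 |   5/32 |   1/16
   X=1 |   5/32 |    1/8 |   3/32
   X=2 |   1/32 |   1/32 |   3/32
0.4120 dits

Using the chain rule: H(X|Y) = H(X,Y) - H(Y)

First, compute H(X,Y) = 0.8774 dits

Marginal P(Y) = (7/16, 5/16, 1/4)
H(Y) = 0.4654 dits

H(X|Y) = H(X,Y) - H(Y) = 0.8774 - 0.4654 = 0.4120 dits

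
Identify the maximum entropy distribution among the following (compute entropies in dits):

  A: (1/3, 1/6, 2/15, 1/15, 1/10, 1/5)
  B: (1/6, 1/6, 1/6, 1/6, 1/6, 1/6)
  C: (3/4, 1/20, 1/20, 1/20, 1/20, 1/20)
B

For a discrete distribution over n outcomes, entropy is maximized by the uniform distribution.

Computing entropies:
H(A) = 0.7236 dits
H(B) = 0.7782 dits
H(C) = 0.4190 dits

The uniform distribution (where all probabilities equal 1/6) achieves the maximum entropy of log_10(6) = 0.7782 dits.

Distribution B has the highest entropy.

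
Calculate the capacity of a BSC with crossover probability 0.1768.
0.3270 bits

For a binary symmetric channel (BSC) with error probability p:
Capacity C = 1 - H(p) bits per symbol

where H(p) = -p log₂(p) - (1-p) log₂(1-p) is the binary entropy function.

H(0.1768) = 0.6730 bits
C = 1 - 0.6730 = 0.3270 bits per symbol

This means we can reliably transmit up to 0.3270 bits of information per channel use.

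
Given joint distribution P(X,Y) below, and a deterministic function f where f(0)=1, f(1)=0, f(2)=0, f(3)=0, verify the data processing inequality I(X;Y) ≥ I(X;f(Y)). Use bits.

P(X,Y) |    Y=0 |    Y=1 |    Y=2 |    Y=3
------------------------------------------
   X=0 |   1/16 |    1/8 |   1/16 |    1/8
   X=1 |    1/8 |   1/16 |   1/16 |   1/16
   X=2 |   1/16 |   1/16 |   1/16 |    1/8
I(X;Y) = 0.0567, I(X;f(Y)) = 0.0385, inequality holds: 0.0567 ≥ 0.0385

Data Processing Inequality: For any Markov chain X → Y → Z, we have I(X;Y) ≥ I(X;Z).

Here Z = f(Y) is a deterministic function of Y, forming X → Y → Z.

Original I(X;Y) = 0.0567 bits

After applying f:
P(X,Z) where Z=f(Y):
- P(X,Z=0) = P(X,Y=1) + P(X,Y=2) + P(X,Y=3)
- P(X,Z=1) = P(X,Y=0)

I(X;Z) = I(X;f(Y)) = 0.0385 bits

Verification: 0.0567 ≥ 0.0385 ✓

Information cannot be created by processing; the function f can only lose information about X.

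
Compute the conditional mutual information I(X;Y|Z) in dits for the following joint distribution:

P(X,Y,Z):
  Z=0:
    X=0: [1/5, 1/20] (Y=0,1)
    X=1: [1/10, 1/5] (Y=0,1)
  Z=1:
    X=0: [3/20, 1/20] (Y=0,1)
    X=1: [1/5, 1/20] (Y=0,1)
0.0277 dits

Conditional mutual information: I(X;Y|Z) = H(X|Z) + H(Y|Z) - H(X,Y|Z)

H(Z) = 0.2989
H(X,Z) = 0.5977 → H(X|Z) = 0.2988
H(Y,Z) = 0.5670 → H(Y|Z) = 0.2681
H(X,Y,Z) = 0.8381 → H(X,Y|Z) = 0.5393

I(X;Y|Z) = 0.2988 + 0.2681 - 0.5393 = 0.0277 dits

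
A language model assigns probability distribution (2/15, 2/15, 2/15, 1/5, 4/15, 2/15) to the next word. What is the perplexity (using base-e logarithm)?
5.7487

Perplexity is e^H (or exp(H) for natural log).

First, H = -Σ p log p = 1.7490 nats
Perplexity = e^1.7490 = 5.7487

Interpretation: The model's uncertainty is equivalent to choosing uniformly among 5.7 options.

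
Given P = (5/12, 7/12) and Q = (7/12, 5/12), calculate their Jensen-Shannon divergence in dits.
0.0061 dits

Jensen-Shannon divergence is:
JSD(P||Q) = 0.5 × D_KL(P||M) + 0.5 × D_KL(Q||M)
where M = 0.5 × (P + Q) is the mixture distribution.

M = 0.5 × (5/12, 7/12) + 0.5 × (7/12, 5/12) = (1/2, 1/2)

D_KL(P||M) = 0.0061 dits
D_KL(Q||M) = 0.0061 dits

JSD(P||Q) = 0.5 × 0.0061 + 0.5 × 0.0061 = 0.0061 dits

Unlike KL divergence, JSD is symmetric and bounded: 0 ≤ JSD ≤ log(2).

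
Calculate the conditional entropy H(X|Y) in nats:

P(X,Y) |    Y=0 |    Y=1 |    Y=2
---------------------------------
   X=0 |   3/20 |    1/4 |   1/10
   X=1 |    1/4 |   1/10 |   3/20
0.6423 nats

Using the chain rule: H(X|Y) = H(X,Y) - H(Y)

First, compute H(X,Y) = 1.7228 nats

Marginal P(Y) = (2/5, 7/20, 1/4)
H(Y) = 1.0805 nats

H(X|Y) = H(X,Y) - H(Y) = 1.7228 - 1.0805 = 0.6423 nats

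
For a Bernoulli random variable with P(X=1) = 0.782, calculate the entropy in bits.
0.7565 bits

The binary entropy function is:
H(p) = -p log(p) - (1-p) log(1-p)

H(0.782) = -0.782 × log_2(0.782) - 0.218 × log_2(0.218)
H(0.782) = 0.7565 bits

Note: Binary entropy is maximized at p=0.5 (H=1 bit) and minimized at p=0 or p=1 (H=0).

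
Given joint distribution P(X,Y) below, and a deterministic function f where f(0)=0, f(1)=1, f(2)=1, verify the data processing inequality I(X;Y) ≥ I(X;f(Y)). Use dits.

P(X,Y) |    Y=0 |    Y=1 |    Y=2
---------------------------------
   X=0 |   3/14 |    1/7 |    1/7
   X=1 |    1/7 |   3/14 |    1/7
I(X;Y) = 0.0062, I(X;f(Y)) = 0.0049, inequality holds: 0.0062 ≥ 0.0049

Data Processing Inequality: For any Markov chain X → Y → Z, we have I(X;Y) ≥ I(X;Z).

Here Z = f(Y) is a deterministic function of Y, forming X → Y → Z.

Original I(X;Y) = 0.0062 dits

After applying f:
P(X,Z) where Z=f(Y):
- P(X,Z=0) = P(X,Y=0)
- P(X,Z=1) = P(X,Y=1) + P(X,Y=2)

I(X;Z) = I(X;f(Y)) = 0.0049 dits

Verification: 0.0062 ≥ 0.0049 ✓

Information cannot be created by processing; the function f can only lose information about X.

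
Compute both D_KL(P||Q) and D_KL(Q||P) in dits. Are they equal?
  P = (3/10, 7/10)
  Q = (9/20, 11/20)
D_KL(P||Q) = 0.0205, D_KL(Q||P) = 0.0216

KL divergence is not symmetric: D_KL(P||Q) ≠ D_KL(Q||P) in general.

D_KL(P||Q) = 0.0205 dits
D_KL(Q||P) = 0.0216 dits

No, they are not equal!

This asymmetry is why KL divergence is not a true distance metric.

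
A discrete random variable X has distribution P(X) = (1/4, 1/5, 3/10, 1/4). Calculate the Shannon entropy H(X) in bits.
1.9855 bits

Shannon entropy is H(X) = -Σ p(x) log p(x).

For P = (1/4, 1/5, 3/10, 1/4):
H = -1/4 × log_2(1/4) -1/5 × log_2(1/5) -3/10 × log_2(3/10) -1/4 × log_2(1/4)
H = 1.9855 bits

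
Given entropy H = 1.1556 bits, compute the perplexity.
2.2278

Perplexity is 2^H (or exp(H) for natural log).

H = 1.1556 bits
Perplexity = 2^1.1556 = 2.2278

Interpretation: The model's uncertainty is equivalent to choosing uniformly among 2.2 options.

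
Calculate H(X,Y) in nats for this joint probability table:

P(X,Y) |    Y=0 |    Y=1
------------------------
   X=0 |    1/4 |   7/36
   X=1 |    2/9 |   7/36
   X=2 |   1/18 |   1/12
1.6853 nats

Joint entropy is H(X,Y) = -Σ_{x,y} p(x,y) log p(x,y).

Summing over all non-zero entries:
H(X,Y) = -[1/4·log_e(1/4) + 7/36·log_e(7/36) + 2/9·log_e(2/9) + 7/36·log_e(7/36) + 1/18·log_e(1/18) + 1/12·log_e(1/12)]
H(X,Y) = 1.6853 nats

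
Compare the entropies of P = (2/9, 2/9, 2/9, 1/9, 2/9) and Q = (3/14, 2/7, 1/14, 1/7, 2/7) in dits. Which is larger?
P

Computing entropies in dits:
H(P) = 0.6867
H(Q) = 0.6568

Distribution P has higher entropy.

Intuition: The distribution closer to uniform (more spread out) has higher entropy.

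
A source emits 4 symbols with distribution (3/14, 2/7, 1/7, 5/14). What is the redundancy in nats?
0.0526 nats

Redundancy measures how far a source is from maximum entropy:
R = H_max - H(X)

Maximum entropy for 4 symbols: H_max = log_e(4) = 1.3863 nats
Actual entropy: H(X) = 1.3337 nats
Redundancy: R = 1.3863 - 1.3337 = 0.0526 nats

This redundancy represents potential for compression: the source could be compressed by 0.0526 nats per symbol.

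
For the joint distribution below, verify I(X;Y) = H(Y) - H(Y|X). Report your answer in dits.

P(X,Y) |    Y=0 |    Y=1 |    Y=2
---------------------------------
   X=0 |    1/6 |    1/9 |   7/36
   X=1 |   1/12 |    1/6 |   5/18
I(X;Y) = 0.0111 dits

Mutual information has multiple equivalent forms:
- I(X;Y) = H(X) - H(X|Y)
- I(X;Y) = H(Y) - H(Y|X)
- I(X;Y) = H(X) + H(Y) - H(X,Y)

Computing all quantities:
H(X) = 0.3004, H(Y) = 0.4589, H(X,Y) = 0.7482
H(X|Y) = 0.2892, H(Y|X) = 0.4478

Verification:
H(X) - H(X|Y) = 0.3004 - 0.2892 = 0.0111
H(Y) - H(Y|X) = 0.4589 - 0.4478 = 0.0111
H(X) + H(Y) - H(X,Y) = 0.3004 + 0.4589 - 0.7482 = 0.0111

All forms give I(X;Y) = 0.0111 dits. ✓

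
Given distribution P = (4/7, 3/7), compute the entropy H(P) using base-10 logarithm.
0.2966 dits

Shannon entropy is H(X) = -Σ p(x) log p(x).

For P = (4/7, 3/7):
H = -4/7 × log_10(4/7) -3/7 × log_10(3/7)
H = 0.2966 dits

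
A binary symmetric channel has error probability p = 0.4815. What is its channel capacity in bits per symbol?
0.0010 bits

For a binary symmetric channel (BSC) with error probability p:
Capacity C = 1 - H(p) bits per symbol

where H(p) = -p log₂(p) - (1-p) log₂(1-p) is the binary entropy function.

H(0.4815) = 0.9990 bits
C = 1 - 0.9990 = 0.0010 bits per symbol

This means we can reliably transmit up to 0.0010 bits of information per channel use.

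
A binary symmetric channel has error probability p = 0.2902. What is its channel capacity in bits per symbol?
0.1310 bits

For a binary symmetric channel (BSC) with error probability p:
Capacity C = 1 - H(p) bits per symbol

where H(p) = -p log₂(p) - (1-p) log₂(1-p) is the binary entropy function.

H(0.2902) = 0.8690 bits
C = 1 - 0.8690 = 0.1310 bits per symbol

This means we can reliably transmit up to 0.1310 bits of information per channel use.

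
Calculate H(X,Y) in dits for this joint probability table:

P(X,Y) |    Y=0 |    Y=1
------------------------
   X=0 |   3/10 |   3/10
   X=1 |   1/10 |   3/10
0.5706 dits

Joint entropy is H(X,Y) = -Σ_{x,y} p(x,y) log p(x,y).

Summing over all non-zero entries:
H(X,Y) = -[3/10·log_10(3/10) + 3/10·log_10(3/10) + 1/10·log_10(1/10) + 3/10·log_10(3/10)]
H(X,Y) = 0.5706 dits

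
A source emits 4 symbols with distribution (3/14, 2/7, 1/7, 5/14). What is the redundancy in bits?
0.0758 bits

Redundancy measures how far a source is from maximum entropy:
R = H_max - H(X)

Maximum entropy for 4 symbols: H_max = log_2(4) = 2.0000 bits
Actual entropy: H(X) = 1.9242 bits
Redundancy: R = 2.0000 - 1.9242 = 0.0758 bits

This redundancy represents potential for compression: the source could be compressed by 0.0758 bits per symbol.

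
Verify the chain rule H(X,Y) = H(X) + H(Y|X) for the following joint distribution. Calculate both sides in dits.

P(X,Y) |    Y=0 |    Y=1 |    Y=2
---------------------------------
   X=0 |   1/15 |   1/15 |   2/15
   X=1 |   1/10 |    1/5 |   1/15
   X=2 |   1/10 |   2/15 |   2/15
H(X,Y) = 0.9250, H(X) = 0.4726, H(Y|X) = 0.4524 (all in dits)

Chain rule: H(X,Y) = H(X) + H(Y|X)

Left side — joint entropy directly:
H(X,Y) = -Σ p(x,y) log p(x,y) = 0.9250 dits

Right side — compute H(Y|X) from the conditional distributions:
P(X) = (4/15, 11/30, 11/30), so H(X) = 0.4726 dits
H(Y|X) = Σ_x P(X=x) · H(Y|X=x):
  P(Y|X=0) = (1/4, 1/4, 1/2), H(Y|X=0) = 0.4515, weight P(X=0) = 4/15
  P(Y|X=1) = (3/11, 6/11, 2/11), H(Y|X=1) = 0.4321, weight P(X=1) = 11/30
  P(Y|X=2) = (3/11, 4/11, 4/11), H(Y|X=2) = 0.4734, weight P(X=2) = 11/30
H(Y|X) = 0.4524 dits

H(X) + H(Y|X) = 0.4726 + 0.4524 = 0.9250 dits

Both sides equal 0.9250 dits. ✓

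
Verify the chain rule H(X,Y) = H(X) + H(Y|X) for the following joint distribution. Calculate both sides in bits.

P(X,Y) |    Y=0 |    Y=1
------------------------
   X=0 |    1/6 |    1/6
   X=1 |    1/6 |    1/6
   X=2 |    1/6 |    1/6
H(X,Y) = 2.5850, H(X) = 1.5850, H(Y|X) = 1.0000 (all in bits)

Chain rule: H(X,Y) = H(X) + H(Y|X)

Left side — joint entropy directly:
H(X,Y) = -Σ p(x,y) log p(x,y) = 2.5850 bits

Right side — compute H(Y|X) from the conditional distributions:
P(X) = (1/3, 1/3, 1/3), so H(X) = 1.5850 bits
H(Y|X) = Σ_x P(X=x) · H(Y|X=x):
  P(Y|X=0) = (1/2, 1/2), H(Y|X=0) = 1.0000, weight P(X=0) = 1/3
  P(Y|X=1) = (1/2, 1/2), H(Y|X=1) = 1.0000, weight P(X=1) = 1/3
  P(Y|X=2) = (1/2, 1/2), H(Y|X=2) = 1.0000, weight P(X=2) = 1/3
H(Y|X) = 1.0000 bits

H(X) + H(Y|X) = 1.5850 + 1.0000 = 2.5850 bits

Both sides equal 2.5850 bits. ✓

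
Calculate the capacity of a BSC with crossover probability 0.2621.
0.1701 bits

For a binary symmetric channel (BSC) with error probability p:
Capacity C = 1 - H(p) bits per symbol

where H(p) = -p log₂(p) - (1-p) log₂(1-p) is the binary entropy function.

H(0.2621) = 0.8299 bits
C = 1 - 0.8299 = 0.1701 bits per symbol

This means we can reliably transmit up to 0.1701 bits of information per channel use.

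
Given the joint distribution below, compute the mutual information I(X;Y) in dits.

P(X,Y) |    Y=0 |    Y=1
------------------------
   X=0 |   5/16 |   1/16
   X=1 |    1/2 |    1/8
0.0004 dits

Mutual information: I(X;Y) = H(X) + H(Y) - H(X,Y)

Marginals:
P(X) = (3/8, 5/8), H(X) = 0.2873 dits
P(Y) = (13/16, 3/16), H(Y) = 0.2096 dits

Joint entropy: H(X,Y) = 0.4965 dits

I(X;Y) = 0.2873 + 0.2096 - 0.4965 = 0.0004 dits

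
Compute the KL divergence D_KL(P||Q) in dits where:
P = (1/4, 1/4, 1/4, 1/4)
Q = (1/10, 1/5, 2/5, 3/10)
0.0529 dits

KL divergence: D_KL(P||Q) = Σ p(x) log(p(x)/q(x))

Computing term by term:
  x=0: 1/4 × log_10[(1/4)/(1/10)] = 1/4 × 0.3979 = 0.0995
  x=1: 1/4 × log_10[(1/4)/(1/5)] = 1/4 × 0.0969 = 0.0242
  x=2: 1/4 × log_10[(1/4)/(2/5)] = 1/4 × -0.2041 = -0.0510
  x=3: 1/4 × log_10[(1/4)/(3/10)] = 1/4 × -0.0792 = -0.0198

D_KL(P||Q) = 0.0529 dits

Note: KL divergence is always non-negative and equals 0 iff P = Q.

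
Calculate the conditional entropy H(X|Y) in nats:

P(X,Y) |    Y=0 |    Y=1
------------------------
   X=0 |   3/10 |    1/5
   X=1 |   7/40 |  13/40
0.6615 nats

Using the chain rule: H(X|Y) = H(X,Y) - H(Y)

First, compute H(X,Y) = 1.3534 nats

Marginal P(Y) = (19/40, 21/40)
H(Y) = 0.6919 nats

H(X|Y) = H(X,Y) - H(Y) = 1.3534 - 0.6919 = 0.6615 nats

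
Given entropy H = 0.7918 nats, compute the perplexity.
2.2074

Perplexity is e^H (or exp(H) for natural log).

H = 0.7918 nats
Perplexity = e^0.7918 = 2.2074

Interpretation: The model's uncertainty is equivalent to choosing uniformly among 2.2 options.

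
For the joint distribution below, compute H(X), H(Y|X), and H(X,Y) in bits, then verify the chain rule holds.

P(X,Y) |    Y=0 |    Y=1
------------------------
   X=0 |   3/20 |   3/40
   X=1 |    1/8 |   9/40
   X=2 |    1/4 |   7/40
H(X,Y) = 2.4901, H(X) = 1.5389, H(Y|X) = 0.9511 (all in bits)

Chain rule: H(X,Y) = H(X) + H(Y|X)

Left side — joint entropy directly:
H(X,Y) = -Σ p(x,y) log p(x,y) = 2.4901 bits

Right side — compute H(Y|X) from the conditional distributions:
P(X) = (9/40, 7/20, 17/40), so H(X) = 1.5389 bits
H(Y|X) = Σ_x P(X=x) · H(Y|X=x):
  P(Y|X=0) = (2/3, 1/3), H(Y|X=0) = 0.9183, weight P(X=0) = 9/40
  P(Y|X=1) = (5/14, 9/14), H(Y|X=1) = 0.9403, weight P(X=1) = 7/20
  P(Y|X=2) = (10/17, 7/17), H(Y|X=2) = 0.9774, weight P(X=2) = 17/40
H(Y|X) = 0.9511 bits

H(X) + H(Y|X) = 1.5389 + 0.9511 = 2.4901 bits

Both sides equal 2.4901 bits. ✓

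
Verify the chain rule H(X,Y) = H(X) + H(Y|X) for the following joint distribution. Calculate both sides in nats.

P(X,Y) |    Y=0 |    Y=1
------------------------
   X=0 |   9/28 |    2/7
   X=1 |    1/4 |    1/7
H(X,Y) = 1.3473, H(X) = 0.6700, H(Y|X) = 0.6773 (all in nats)

Chain rule: H(X,Y) = H(X) + H(Y|X)

Left side — joint entropy directly:
H(X,Y) = -Σ p(x,y) log p(x,y) = 1.3473 nats

Right side — compute H(Y|X) from the conditional distributions:
P(X) = (17/28, 11/28), so H(X) = 0.6700 nats
H(Y|X) = Σ_x P(X=x) · H(Y|X=x):
  P(Y|X=0) = (9/17, 8/17), H(Y|X=0) = 0.6914, weight P(X=0) = 17/28
  P(Y|X=1) = (7/11, 4/11), H(Y|X=1) = 0.6555, weight P(X=1) = 11/28
H(Y|X) = 0.6773 nats

H(X) + H(Y|X) = 0.6700 + 0.6773 = 1.3473 nats

Both sides equal 1.3473 nats. ✓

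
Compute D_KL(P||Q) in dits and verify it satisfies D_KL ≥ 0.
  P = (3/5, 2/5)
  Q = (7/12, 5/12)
0.0002 dits

KL divergence satisfies the Gibbs inequality: D_KL(P||Q) ≥ 0 for all distributions P, Q.

D_KL(P||Q) = Σ p(x) log(p(x)/q(x))
Term by term:
  x=0: 3/5 × log_10[(3/5)/(7/12)] = 0.0073
  x=1: 2/5 × log_10[(2/5)/(5/12)] = -0.0071
D_KL(P||Q) = 0.0002 dits

D_KL(P||Q) = 0.0002 ≥ 0 ✓

This non-negativity is a fundamental property: relative entropy cannot be negative because it measures how different Q is from P.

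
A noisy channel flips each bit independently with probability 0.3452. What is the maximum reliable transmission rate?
0.0703 bits

For a binary symmetric channel (BSC) with error probability p:
Capacity C = 1 - H(p) bits per symbol

where H(p) = -p log₂(p) - (1-p) log₂(1-p) is the binary entropy function.

H(0.3452) = 0.9297 bits
C = 1 - 0.9297 = 0.0703 bits per symbol

This means we can reliably transmit up to 0.0703 bits of information per channel use.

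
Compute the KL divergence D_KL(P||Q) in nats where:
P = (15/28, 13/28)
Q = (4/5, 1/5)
0.1762 nats

KL divergence: D_KL(P||Q) = Σ p(x) log(p(x)/q(x))

Computing term by term:
  x=0: 15/28 × log_e[(15/28)/(4/5)] = 15/28 × -0.4010 = -0.2148
  x=1: 13/28 × log_e[(13/28)/(1/5)] = 13/28 × 0.8422 = 0.3910

D_KL(P||Q) = 0.1762 nats

Note: KL divergence is always non-negative and equals 0 iff P = Q.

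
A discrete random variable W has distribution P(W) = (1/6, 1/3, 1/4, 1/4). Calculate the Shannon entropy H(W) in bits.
1.9591 bits

Shannon entropy is H(X) = -Σ p(x) log p(x).

For P = (1/6, 1/3, 1/4, 1/4):
H = -1/6 × log_2(1/6) -1/3 × log_2(1/3) -1/4 × log_2(1/4) -1/4 × log_2(1/4)
H = 1.9591 bits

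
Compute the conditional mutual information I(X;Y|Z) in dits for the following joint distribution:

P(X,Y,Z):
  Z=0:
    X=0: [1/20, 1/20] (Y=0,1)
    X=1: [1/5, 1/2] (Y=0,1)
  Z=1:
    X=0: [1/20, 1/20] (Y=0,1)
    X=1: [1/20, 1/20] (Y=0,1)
0.0038 dits

Conditional mutual information: I(X;Y|Z) = H(X|Z) + H(Y|Z) - H(X,Y|Z)

H(Z) = 0.2173
H(X,Z) = 0.4084 → H(X|Z) = 0.1911
H(Y,Z) = 0.4933 → H(Y|Z) = 0.2760
H(X,Y,Z) = 0.6806 → H(X,Y|Z) = 0.4633

I(X;Y|Z) = 0.1911 + 0.2760 - 0.4633 = 0.0038 dits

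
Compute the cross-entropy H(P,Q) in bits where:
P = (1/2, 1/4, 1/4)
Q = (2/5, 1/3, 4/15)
1.5339 bits

Cross-entropy: H(P,Q) = -Σ p(x) log q(x)

Alternatively: H(P,Q) = H(P) + D_KL(P||Q)
H(P) = 1.5000 bits
D_KL(P||Q) = 0.0339 bits

H(P,Q) = 1.5000 + 0.0339 = 1.5339 bits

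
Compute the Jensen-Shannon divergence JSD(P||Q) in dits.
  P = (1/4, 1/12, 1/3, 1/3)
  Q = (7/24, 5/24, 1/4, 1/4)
0.0090 dits

Jensen-Shannon divergence is:
JSD(P||Q) = 0.5 × D_KL(P||M) + 0.5 × D_KL(Q||M)
where M = 0.5 × (P + Q) is the mixture distribution.

M = 0.5 × (1/4, 1/12, 1/3, 1/3) + 0.5 × (7/24, 5/24, 1/4, 1/4) = (0.270833, 0.145833, 7/24, 7/24)

D_KL(P||M) = 0.0097 dits
D_KL(Q||M) = 0.0082 dits

JSD(P||Q) = 0.5 × 0.0097 + 0.5 × 0.0082 = 0.0090 dits

Unlike KL divergence, JSD is symmetric and bounded: 0 ≤ JSD ≤ log(2).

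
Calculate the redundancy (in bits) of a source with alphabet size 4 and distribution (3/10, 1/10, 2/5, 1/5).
0.1536 bits

Redundancy measures how far a source is from maximum entropy:
R = H_max - H(X)

Maximum entropy for 4 symbols: H_max = log_2(4) = 2.0000 bits
Actual entropy: H(X) = 1.8464 bits
Redundancy: R = 2.0000 - 1.8464 = 0.1536 bits

This redundancy represents potential for compression: the source could be compressed by 0.1536 bits per symbol.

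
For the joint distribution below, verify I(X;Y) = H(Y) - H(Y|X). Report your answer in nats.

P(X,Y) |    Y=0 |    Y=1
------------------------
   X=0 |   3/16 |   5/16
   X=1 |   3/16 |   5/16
I(X;Y) = 0.0000 nats

Mutual information has multiple equivalent forms:
- I(X;Y) = H(X) - H(X|Y)
- I(X;Y) = H(Y) - H(Y|X)
- I(X;Y) = H(X) + H(Y) - H(X,Y)

Computing all quantities:
H(X) = 0.6931, H(Y) = 0.6616, H(X,Y) = 1.3547
H(X|Y) = 0.6931, H(Y|X) = 0.6616

Verification:
H(X) - H(X|Y) = 0.6931 - 0.6931 = 0.0000
H(Y) - H(Y|X) = 0.6616 - 0.6616 = 0.0000
H(X) + H(Y) - H(X,Y) = 0.6931 + 0.6616 - 1.3547 = 0.0000

All forms give I(X;Y) = 0.0000 nats. ✓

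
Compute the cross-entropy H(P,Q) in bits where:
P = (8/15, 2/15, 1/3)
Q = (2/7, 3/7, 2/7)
1.7294 bits

Cross-entropy: H(P,Q) = -Σ p(x) log q(x)

Alternatively: H(P,Q) = H(P) + D_KL(P||Q)
H(P) = 1.3996 bits
D_KL(P||Q) = 0.3298 bits

H(P,Q) = 1.3996 + 0.3298 = 1.7294 bits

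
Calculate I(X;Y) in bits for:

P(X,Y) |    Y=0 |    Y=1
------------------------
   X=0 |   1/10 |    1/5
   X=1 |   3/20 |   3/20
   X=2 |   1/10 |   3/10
0.0341 bits

Mutual information: I(X;Y) = H(X) + H(Y) - H(X,Y)

Marginals:
P(X) = (3/10, 3/10, 2/5), H(X) = 1.5710 bits
P(Y) = (7/20, 13/20), H(Y) = 0.9341 bits

Joint entropy: H(X,Y) = 2.4710 bits

I(X;Y) = 1.5710 + 0.9341 - 2.4710 = 0.0341 bits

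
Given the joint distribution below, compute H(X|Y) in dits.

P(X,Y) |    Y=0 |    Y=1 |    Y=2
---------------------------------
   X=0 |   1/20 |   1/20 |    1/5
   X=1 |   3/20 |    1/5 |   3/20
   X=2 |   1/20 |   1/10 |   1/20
0.4177 dits

Using the chain rule: H(X|Y) = H(X,Y) - H(Y)

First, compute H(X,Y) = 0.8870 dits

Marginal P(Y) = (1/4, 7/20, 2/5)
H(Y) = 0.4693 dits

H(X|Y) = H(X,Y) - H(Y) = 0.8870 - 0.4693 = 0.4177 dits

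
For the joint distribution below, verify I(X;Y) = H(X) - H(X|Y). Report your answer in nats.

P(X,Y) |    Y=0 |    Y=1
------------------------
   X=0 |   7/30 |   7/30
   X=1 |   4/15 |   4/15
I(X;Y) = 0.0000 nats

Mutual information has multiple equivalent forms:
- I(X;Y) = H(X) - H(X|Y)
- I(X;Y) = H(Y) - H(Y|X)
- I(X;Y) = H(X) + H(Y) - H(X,Y)

Computing all quantities:
H(X) = 0.6909, H(Y) = 0.6931, H(X,Y) = 1.3841
H(X|Y) = 0.6909, H(Y|X) = 0.6931

Verification:
H(X) - H(X|Y) = 0.6909 - 0.6909 = 0.0000
H(Y) - H(Y|X) = 0.6931 - 0.6931 = 0.0000
H(X) + H(Y) - H(X,Y) = 0.6909 + 0.6931 - 1.3841 = 0.0000

All forms give I(X;Y) = 0.0000 nats. ✓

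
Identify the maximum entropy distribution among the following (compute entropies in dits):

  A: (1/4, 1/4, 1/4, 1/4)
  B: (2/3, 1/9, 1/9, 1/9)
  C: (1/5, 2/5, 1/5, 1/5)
A

For a discrete distribution over n outcomes, entropy is maximized by the uniform distribution.

Computing entropies:
H(A) = 0.6021 dits
H(B) = 0.4355 dits
H(C) = 0.5786 dits

The uniform distribution (where all probabilities equal 1/4) achieves the maximum entropy of log_10(4) = 0.6021 dits.

Distribution A has the highest entropy.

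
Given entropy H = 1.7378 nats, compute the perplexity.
5.6848

Perplexity is e^H (or exp(H) for natural log).

H = 1.7378 nats
Perplexity = e^1.7378 = 5.6848

Interpretation: The model's uncertainty is equivalent to choosing uniformly among 5.7 options.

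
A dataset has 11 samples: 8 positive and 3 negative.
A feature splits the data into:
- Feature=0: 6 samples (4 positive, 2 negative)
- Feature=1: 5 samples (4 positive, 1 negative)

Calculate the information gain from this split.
0.0163 bits

Information Gain = H(Y) - H(Y|Feature)

Before split:
P(positive) = 8/11 = 0.7273
H(Y) = 0.8454 bits

After split:
Feature=0: H = 0.9183 bits (weight = 6/11)
Feature=1: H = 0.7219 bits (weight = 5/11)
H(Y|Feature) = (6/11)×0.9183 + (5/11)×0.7219 = 0.8290 bits

Information Gain = 0.8454 - 0.8290 = 0.0163 bits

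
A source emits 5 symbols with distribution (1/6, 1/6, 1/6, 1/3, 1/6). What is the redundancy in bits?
0.0703 bits

Redundancy measures how far a source is from maximum entropy:
R = H_max - H(X)

Maximum entropy for 5 symbols: H_max = log_2(5) = 2.3219 bits
Actual entropy: H(X) = 2.2516 bits
Redundancy: R = 2.3219 - 2.2516 = 0.0703 bits

This redundancy represents potential for compression: the source could be compressed by 0.0703 bits per symbol.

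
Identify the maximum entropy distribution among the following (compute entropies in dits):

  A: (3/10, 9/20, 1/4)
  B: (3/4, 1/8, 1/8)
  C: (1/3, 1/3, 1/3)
C

For a discrete distribution over n outcomes, entropy is maximized by the uniform distribution.

Computing entropies:
H(A) = 0.4634 dits
H(B) = 0.3195 dits
H(C) = 0.4771 dits

The uniform distribution (where all probabilities equal 1/3) achieves the maximum entropy of log_10(3) = 0.4771 dits.

Distribution C has the highest entropy.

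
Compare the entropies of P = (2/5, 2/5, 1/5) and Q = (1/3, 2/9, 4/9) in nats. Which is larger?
Q

Computing entropies in nats:
H(P) = 1.0549
H(Q) = 1.0609

Distribution Q has higher entropy.

Intuition: The distribution closer to uniform (more spread out) has higher entropy.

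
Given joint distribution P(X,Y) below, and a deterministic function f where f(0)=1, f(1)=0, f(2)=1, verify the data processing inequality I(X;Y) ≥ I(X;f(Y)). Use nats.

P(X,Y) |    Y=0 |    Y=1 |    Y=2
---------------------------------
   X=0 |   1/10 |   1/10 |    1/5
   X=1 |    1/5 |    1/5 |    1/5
I(X;Y) = 0.0138, I(X;f(Y)) = 0.0040, inequality holds: 0.0138 ≥ 0.0040

Data Processing Inequality: For any Markov chain X → Y → Z, we have I(X;Y) ≥ I(X;Z).

Here Z = f(Y) is a deterministic function of Y, forming X → Y → Z.

Original I(X;Y) = 0.0138 nats

After applying f:
P(X,Z) where Z=f(Y):
- P(X,Z=0) = P(X,Y=1)
- P(X,Z=1) = P(X,Y=0) + P(X,Y=2)

I(X;Z) = I(X;f(Y)) = 0.0040 nats

Verification: 0.0138 ≥ 0.0040 ✓

Information cannot be created by processing; the function f can only lose information about X.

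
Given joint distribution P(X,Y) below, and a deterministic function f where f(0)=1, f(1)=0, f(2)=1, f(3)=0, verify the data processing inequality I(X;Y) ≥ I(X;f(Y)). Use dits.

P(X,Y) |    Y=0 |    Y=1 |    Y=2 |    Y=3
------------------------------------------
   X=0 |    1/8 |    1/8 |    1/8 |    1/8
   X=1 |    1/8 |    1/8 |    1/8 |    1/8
I(X;Y) = 0.0000, I(X;f(Y)) = 0.0000, inequality holds: 0.0000 ≥ 0.0000

Data Processing Inequality: For any Markov chain X → Y → Z, we have I(X;Y) ≥ I(X;Z).

Here Z = f(Y) is a deterministic function of Y, forming X → Y → Z.

Original I(X;Y) = 0.0000 dits

After applying f:
P(X,Z) where Z=f(Y):
- P(X,Z=0) = P(X,Y=1) + P(X,Y=3)
- P(X,Z=1) = P(X,Y=0) + P(X,Y=2)

I(X;Z) = I(X;f(Y)) = 0.0000 dits

Verification: 0.0000 ≥ 0.0000 ✓

Information cannot be created by processing; the function f can only lose information about X.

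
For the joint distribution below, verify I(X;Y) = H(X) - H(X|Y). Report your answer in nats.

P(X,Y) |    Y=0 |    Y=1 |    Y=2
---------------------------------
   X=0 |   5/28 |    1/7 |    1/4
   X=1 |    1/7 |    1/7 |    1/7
I(X;Y) = 0.0065 nats

Mutual information has multiple equivalent forms:
- I(X;Y) = H(X) - H(X|Y)
- I(X;Y) = H(Y) - H(Y|X)
- I(X;Y) = H(X) + H(Y) - H(X,Y)

Computing all quantities:
H(X) = 0.6829, H(Y) = 1.0898, H(X,Y) = 1.7662
H(X|Y) = 0.6764, H(Y|X) = 1.0833

Verification:
H(X) - H(X|Y) = 0.6829 - 0.6764 = 0.0065
H(Y) - H(Y|X) = 1.0898 - 1.0833 = 0.0065
H(X) + H(Y) - H(X,Y) = 0.6829 + 1.0898 - 1.7662 = 0.0065

All forms give I(X;Y) = 0.0065 nats. ✓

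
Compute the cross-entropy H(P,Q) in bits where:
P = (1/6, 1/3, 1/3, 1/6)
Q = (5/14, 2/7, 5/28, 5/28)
2.0927 bits

Cross-entropy: H(P,Q) = -Σ p(x) log q(x)

Alternatively: H(P,Q) = H(P) + D_KL(P||Q)
H(P) = 1.9183 bits
D_KL(P||Q) = 0.1744 bits

H(P,Q) = 1.9183 + 0.1744 = 2.0927 bits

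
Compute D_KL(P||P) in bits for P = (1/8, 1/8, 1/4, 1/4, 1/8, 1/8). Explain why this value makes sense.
0.0000 bits

KL divergence satisfies the Gibbs inequality: D_KL(P||Q) ≥ 0 for all distributions P, Q.

D_KL(P||Q) = Σ p(x) log(p(x)/q(x))
Each term is p(x) × log_2(p(x)/p(x)) = p(x) × log_2(1) = 0, so the sum is 0.
D_KL(P||Q) = 0.0000 bits

When P = Q, the KL divergence is exactly 0, as there is no 'divergence' between identical distributions.

This non-negativity is a fundamental property: relative entropy cannot be negative because it measures how different Q is from P.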